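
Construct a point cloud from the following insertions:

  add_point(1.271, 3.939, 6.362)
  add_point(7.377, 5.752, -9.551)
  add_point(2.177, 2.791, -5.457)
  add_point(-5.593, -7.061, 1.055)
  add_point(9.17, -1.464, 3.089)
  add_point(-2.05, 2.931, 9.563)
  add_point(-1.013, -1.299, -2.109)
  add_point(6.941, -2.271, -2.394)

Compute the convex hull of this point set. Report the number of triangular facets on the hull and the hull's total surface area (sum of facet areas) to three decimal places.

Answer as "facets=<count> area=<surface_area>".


facets=10 area=477.922

Hull vertices (7/8): indices [0, 1, 2, 3, 4, 5, 7].

Facet areas (half cross-product norm):
  f1: (p5, p4, p3) → 88.1271
  f2: (p7, p4, p3) → 40.8742
  f3: (p7, p1, p3) → 66.1816
  f4: (p7, p1, p4) → 27.9306
  f5: (p2, p5, p3) → 89.3684
  f6: (p2, p1, p3) → 17.6349
  f7: (p2, p1, p5) → 38.4095
  f8: (p0, p5, p4) → 18.0486
  f9: (p0, p1, p4) → 73.9276
  f10: (p0, p1, p5) → 17.4200
Σ area = 477.922

Euler: V−E+F = 7−15+10 = 2.


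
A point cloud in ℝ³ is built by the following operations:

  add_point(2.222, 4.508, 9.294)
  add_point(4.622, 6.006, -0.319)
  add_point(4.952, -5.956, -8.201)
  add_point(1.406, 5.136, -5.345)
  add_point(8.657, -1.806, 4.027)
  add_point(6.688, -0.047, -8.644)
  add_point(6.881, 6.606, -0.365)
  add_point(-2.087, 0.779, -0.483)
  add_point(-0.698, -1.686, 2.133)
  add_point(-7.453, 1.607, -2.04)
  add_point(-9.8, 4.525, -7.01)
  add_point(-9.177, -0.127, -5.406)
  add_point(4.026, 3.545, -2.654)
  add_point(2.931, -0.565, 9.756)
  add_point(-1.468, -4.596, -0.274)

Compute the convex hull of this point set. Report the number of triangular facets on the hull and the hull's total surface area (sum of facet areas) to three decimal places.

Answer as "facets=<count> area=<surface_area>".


facets=18 area=738.874

Points on the hull: [0, 2, 3, 4, 5, 6, 9, 10, 11, 13, 14] (11 of 15).

Triangle areas on the boundary:
  f1: (p0, p6, p10) → 98.3540
  f2: (p0, p6, p4) → 45.9518
  f3: (p5, p2, p10) → 53.0521
  f4: (p5, p6, p4) → 50.3649
  f5: (p5, p2, p4) → 39.4608
  f6: (p13, p0, p4) → 20.7169
  f7: (p3, p6, p10) → 24.2520
  f8: (p3, p5, p10) → 38.3949
  f9: (p3, p5, p6) → 30.4712
  f10: (p14, p2, p4) → 56.8001
  f11: (p14, p13, p4) → 44.0347
  f12: (p9, p0, p10) → 31.4036
  f13: (p9, p13, p0) → 39.0182
  f14: (p11, p14, p13) → 49.6557
  f15: (p11, p9, p13) → 19.0894
  f16: (p11, p9, p10) → 10.2871
  f17: (p11, p2, p10) → 35.1823
  f18: (p11, p14, p2) → 52.3840
Σ area = 738.874

Euler characteristic 11−27+18 = 2 ✓


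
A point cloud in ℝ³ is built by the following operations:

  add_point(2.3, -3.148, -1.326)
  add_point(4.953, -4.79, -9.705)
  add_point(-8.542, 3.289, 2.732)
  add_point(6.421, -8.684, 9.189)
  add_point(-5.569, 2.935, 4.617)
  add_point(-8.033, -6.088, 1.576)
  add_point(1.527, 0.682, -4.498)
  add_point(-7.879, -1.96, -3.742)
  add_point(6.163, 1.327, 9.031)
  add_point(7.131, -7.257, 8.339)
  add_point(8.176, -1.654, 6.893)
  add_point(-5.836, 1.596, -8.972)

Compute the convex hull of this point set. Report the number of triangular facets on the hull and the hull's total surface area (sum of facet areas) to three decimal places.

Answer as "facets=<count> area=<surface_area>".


Points on the hull: [1, 2, 3, 4, 5, 6, 7, 8, 9, 10, 11] (11 of 12).

Facet areas (half cross-product norm):
  f1: (p5, p1, p3) → 133.9132
  f2: (p8, p1, p10) → 30.4441
  f3: (p9, p1, p10) → 50.5358
  f4: (p9, p1, p3) → 14.1246
  f5: (p9, p8, p10) → 10.8743
  f6: (p9, p8, p3) → 5.5817
  f7: (p7, p5, p2) → 27.4061
  f8: (p7, p5, p1) → 47.3230
  f9: (p4, p8, p2) → 4.5664
  f10: (p4, p8, p3) → 62.5055
  f11: (p4, p5, p2) → 16.6849
  f12: (p4, p5, p3) → 79.4020
  f13: (p11, p8, p2) → 96.5571
  f14: (p11, p7, p2) → 26.5234
  f15: (p11, p7, p1) → 41.7037
  f16: (p6, p8, p1) → 51.7782
  f17: (p6, p11, p1) → 35.7630
  f18: (p6, p11, p8) → 40.4173
Σ area = 776.104

Euler: V−E+F = 11−27+18 = 2.

facets=18 area=776.104


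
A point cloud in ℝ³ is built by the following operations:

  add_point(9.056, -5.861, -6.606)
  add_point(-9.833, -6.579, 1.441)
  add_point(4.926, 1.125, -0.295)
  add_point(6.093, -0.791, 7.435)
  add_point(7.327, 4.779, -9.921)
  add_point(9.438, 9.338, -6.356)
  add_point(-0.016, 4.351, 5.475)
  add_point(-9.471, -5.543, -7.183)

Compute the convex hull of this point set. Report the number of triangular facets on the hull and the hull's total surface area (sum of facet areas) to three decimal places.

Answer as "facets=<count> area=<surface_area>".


facets=10 area=846.468

Hull vertices (7/8): indices [0, 1, 3, 4, 5, 6, 7].

Per-facet area ½‖(b−a)×(c−a)‖:
  f1: (p0, p3, p1) → 132.6980
  f2: (p0, p3, p5) → 108.6826
  f3: (p0, p4, p5) → 30.5580
  f4: (p6, p3, p1) → 62.3594
  f5: (p6, p3, p5) → 65.3952
  f6: (p7, p4, p5) → 49.3524
  f7: (p7, p6, p1) → 65.4713
  f8: (p7, p6, p5) → 148.5122
  f9: (p7, p0, p1) → 80.5805
  f10: (p7, p0, p4) → 102.8580
Σ area = 846.468

Check V−E+F: 7 − 15 + 10 = 2.


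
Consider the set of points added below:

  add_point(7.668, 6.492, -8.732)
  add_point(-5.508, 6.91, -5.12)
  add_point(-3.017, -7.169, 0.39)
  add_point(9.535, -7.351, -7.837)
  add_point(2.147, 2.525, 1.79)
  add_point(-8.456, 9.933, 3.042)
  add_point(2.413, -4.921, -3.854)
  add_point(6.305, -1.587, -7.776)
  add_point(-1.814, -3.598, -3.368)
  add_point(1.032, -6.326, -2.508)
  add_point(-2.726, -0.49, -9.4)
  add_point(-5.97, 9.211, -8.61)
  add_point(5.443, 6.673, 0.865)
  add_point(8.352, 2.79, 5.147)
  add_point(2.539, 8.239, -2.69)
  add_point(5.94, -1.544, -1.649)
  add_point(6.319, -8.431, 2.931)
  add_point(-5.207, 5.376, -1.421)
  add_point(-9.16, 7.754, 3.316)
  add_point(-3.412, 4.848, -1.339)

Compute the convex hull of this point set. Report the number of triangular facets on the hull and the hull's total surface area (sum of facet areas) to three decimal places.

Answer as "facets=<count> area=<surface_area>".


11 of the 20 inputs are extreme points: [0, 2, 3, 5, 10, 11, 12, 13, 14, 16, 18].

Triangle areas on the boundary:
  f1: (p16, p13, p18) → 105.9565
  f2: (p16, p13, p3) → 65.5249
  f3: (p0, p13, p3) → 95.2592
  f4: (p2, p16, p18) → 72.2574
  f5: (p2, p16, p3) → 55.0765
  f6: (p5, p13, p18) → 21.0889
  f7: (p10, p0, p3) → 78.9442
  f8: (p10, p2, p3) → 78.6977
  f9: (p10, p2, p18) → 90.8432
  f10: (p12, p0, p13) → 26.9954
  f11: (p12, p5, p13) → 41.2837
  f12: (p11, p5, p18) → 13.6602
  f13: (p11, p10, p18) → 63.7053
  f14: (p11, p10, p0) → 61.9605
  f15: (p14, p12, p0) → 19.5867
  f16: (p14, p12, p5) → 29.5058
  f17: (p14, p11, p0) → 41.9753
  f18: (p14, p11, p5) → 57.4940
Σ area = 1019.816

Euler: V−E+F = 11−27+18 = 2.

facets=18 area=1019.816


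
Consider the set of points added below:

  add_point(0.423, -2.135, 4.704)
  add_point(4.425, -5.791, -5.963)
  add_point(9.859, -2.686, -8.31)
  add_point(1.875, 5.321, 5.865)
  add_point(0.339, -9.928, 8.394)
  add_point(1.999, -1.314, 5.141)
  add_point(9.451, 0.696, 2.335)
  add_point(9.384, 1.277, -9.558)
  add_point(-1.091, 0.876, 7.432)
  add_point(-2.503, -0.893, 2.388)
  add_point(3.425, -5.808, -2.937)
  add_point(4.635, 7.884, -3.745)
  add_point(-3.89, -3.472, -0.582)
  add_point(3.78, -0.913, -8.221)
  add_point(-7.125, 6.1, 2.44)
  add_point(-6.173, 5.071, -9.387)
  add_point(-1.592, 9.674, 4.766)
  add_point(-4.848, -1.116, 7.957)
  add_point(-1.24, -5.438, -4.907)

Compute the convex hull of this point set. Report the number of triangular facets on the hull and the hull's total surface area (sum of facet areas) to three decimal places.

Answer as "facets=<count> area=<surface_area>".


facets=26 area=977.832

Extreme-point indices: [1, 2, 3, 4, 6, 7, 8, 11, 12, 13, 14, 15, 16, 17, 18] — 15 of 19 on the boundary.

Per-facet area ½‖(b−a)×(c−a)‖:
  f1: (p15, p16, p14) → 39.5278
  f2: (p17, p16, p14) → 32.7074
  f3: (p6, p4, p2) → 83.6889
  f4: (p11, p15, p16) → 66.5392
  f5: (p11, p6, p16) → 56.3824
  f6: (p8, p17, p4) → 21.9096
  f7: (p8, p17, p16) → 17.7882
  f8: (p1, p18, p15) → 33.3029
  f9: (p1, p4, p2) → 38.7101
  f10: (p1, p18, p4) → 40.7422
  f11: (p12, p17, p4) → 44.2471
  f12: (p12, p18, p4) → 31.3222
  f13: (p12, p18, p15) → 33.0765
  f14: (p12, p15, p14) → 57.8945
  f15: (p12, p17, p14) → 39.3108
  f16: (p7, p6, p2) → 23.3697
  f17: (p7, p11, p6) → 49.8899
  f18: (p7, p15, p2) → 31.5890
  f19: (p7, p11, p15) → 62.5604
  f20: (p3, p6, p16) → 16.7939
  f21: (p3, p8, p16) → 14.8445
  f22: (p3, p6, p4) → 69.8580
  f23: (p3, p8, p4) → 20.3759
  f24: (p13, p15, p2) → 10.2611
  f25: (p13, p1, p2) → 15.9882
  f26: (p13, p1, p15) → 25.1513
Σ area = 977.832

Euler: V−E+F = 15−39+26 = 2.


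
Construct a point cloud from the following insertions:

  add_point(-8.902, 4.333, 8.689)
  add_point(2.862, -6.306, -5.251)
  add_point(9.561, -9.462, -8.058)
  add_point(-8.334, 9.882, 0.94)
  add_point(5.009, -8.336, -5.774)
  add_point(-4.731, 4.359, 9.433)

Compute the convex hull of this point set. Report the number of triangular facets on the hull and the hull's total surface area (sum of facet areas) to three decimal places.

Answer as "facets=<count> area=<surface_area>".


Hull vertices (6/6): indices [0, 1, 2, 3, 4, 5].

Area of each hull facet:
  f1: (p5, p3, p0) → 20.1612
  f2: (p5, p3, p2) → 141.9881
  f3: (p1, p3, p0) → 96.8894
  f4: (p1, p3, p2) → 39.1046
  f5: (p4, p1, p0) → 16.4563
  f6: (p4, p1, p2) → 4.1624
  f7: (p4, p5, p0) → 44.4621
  f8: (p4, p5, p2) → 33.6892
Σ area = 396.913

Euler characteristic 6−12+8 = 2 ✓

facets=8 area=396.913


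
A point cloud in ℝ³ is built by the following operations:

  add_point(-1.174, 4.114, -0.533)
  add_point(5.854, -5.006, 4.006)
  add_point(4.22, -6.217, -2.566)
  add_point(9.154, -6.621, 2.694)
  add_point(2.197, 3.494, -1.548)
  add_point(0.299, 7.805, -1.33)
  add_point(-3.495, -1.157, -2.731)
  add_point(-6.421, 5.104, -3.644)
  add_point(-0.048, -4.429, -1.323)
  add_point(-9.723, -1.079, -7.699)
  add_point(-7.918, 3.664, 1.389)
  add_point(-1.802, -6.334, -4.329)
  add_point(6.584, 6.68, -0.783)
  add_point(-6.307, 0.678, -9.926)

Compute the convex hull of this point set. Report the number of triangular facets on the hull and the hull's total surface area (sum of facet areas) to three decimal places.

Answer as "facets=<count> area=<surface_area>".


facets=16 area=603.827

Points on the hull: [1, 2, 3, 5, 7, 9, 10, 11, 12, 13] (10 of 14).

Area of each hull facet:
  f1: (p11, p13, p9) → 21.7879
  f2: (p11, p10, p9) → 51.5275
  f3: (p12, p13, p5) → 36.9221
  f4: (p12, p10, p5) → 20.6790
  f5: (p7, p13, p9) → 16.7401
  f6: (p7, p10, p9) → 21.8001
  f7: (p7, p13, p5) → 26.2332
  f8: (p7, p10, p5) → 20.6668
  f9: (p2, p11, p3) → 11.6057
  f10: (p2, p11, p13) → 25.7925
  f11: (p2, p12, p3) → 47.1307
  f12: (p2, p12, p13) → 93.0340
  f13: (p1, p12, p3) → 24.1451
  f14: (p1, p12, p10) → 90.4213
  f15: (p1, p11, p3) → 21.3764
  f16: (p1, p11, p10) → 73.9650
Σ area = 603.827

Check V−E+F: 10 − 24 + 16 = 2.


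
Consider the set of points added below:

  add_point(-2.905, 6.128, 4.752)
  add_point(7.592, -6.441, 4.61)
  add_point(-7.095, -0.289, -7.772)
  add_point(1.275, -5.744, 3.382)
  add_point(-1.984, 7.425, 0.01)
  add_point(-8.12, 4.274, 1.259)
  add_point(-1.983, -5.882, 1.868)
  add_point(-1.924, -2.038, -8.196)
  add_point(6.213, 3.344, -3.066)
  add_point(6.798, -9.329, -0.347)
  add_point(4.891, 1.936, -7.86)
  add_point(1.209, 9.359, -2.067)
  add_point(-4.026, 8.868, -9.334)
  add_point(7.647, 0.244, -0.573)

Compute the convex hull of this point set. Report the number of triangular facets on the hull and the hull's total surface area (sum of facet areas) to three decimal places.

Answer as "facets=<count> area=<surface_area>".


Points on the hull: [0, 1, 2, 3, 5, 6, 7, 8, 9, 10, 11, 12, 13] (13 of 14).

Area of each hull facet:
  f1: (p2, p12, p5) → 48.2117
  f2: (p1, p9, p13) → 24.2897
  f3: (p10, p9, p13) → 37.5278
  f4: (p10, p11, p12) → 43.3688
  f5: (p6, p2, p5) → 55.6342
  f6: (p6, p2, p9) → 55.4149
  f7: (p0, p1, p13) → 55.5637
  f8: (p0, p11, p13) → 47.9326
  f9: (p0, p11, p12) → 36.2082
  f10: (p0, p6, p5) → 38.1220
  f11: (p0, p12, p5) → 39.9300
  f12: (p8, p11, p13) → 11.9183
  f13: (p8, p10, p13) → 9.8456
  f14: (p8, p10, p11) → 20.1114
  f15: (p7, p2, p12) → 26.7811
  f16: (p7, p10, p12) → 41.6903
  f17: (p7, p2, p9) → 26.2104
  f18: (p7, p10, p9) → 51.9686
  f19: (p3, p1, p9) → 18.1849
  f20: (p3, p6, p9) → 12.2438
  f21: (p3, p0, p1) → 37.5073
  f22: (p3, p0, p6) → 22.2137
Σ area = 760.879

Euler: V−E+F = 13−33+22 = 2.

facets=22 area=760.879


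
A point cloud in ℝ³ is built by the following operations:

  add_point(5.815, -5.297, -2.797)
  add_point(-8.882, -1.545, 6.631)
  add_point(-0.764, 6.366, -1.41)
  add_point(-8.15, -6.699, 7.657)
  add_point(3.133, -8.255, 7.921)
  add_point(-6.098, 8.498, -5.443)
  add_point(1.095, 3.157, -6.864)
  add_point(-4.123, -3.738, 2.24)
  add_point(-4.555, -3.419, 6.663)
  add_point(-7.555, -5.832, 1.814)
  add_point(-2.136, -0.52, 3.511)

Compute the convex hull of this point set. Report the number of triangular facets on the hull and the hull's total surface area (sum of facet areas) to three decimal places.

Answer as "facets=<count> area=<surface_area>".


Points on the hull: [0, 1, 2, 3, 4, 5, 6, 9] (8 of 11).

Area of each hull facet:
  f1: (p9, p5, p1) → 51.6543
  f2: (p9, p4, p0) → 68.2982
  f3: (p2, p5, p1) → 48.6794
  f4: (p2, p4, p1) → 94.5227
  f5: (p2, p4, p0) → 76.9815
  f6: (p6, p9, p0) → 71.5977
  f7: (p6, p9, p5) → 67.6347
  f8: (p6, p2, p0) → 33.9457
  f9: (p6, p2, p5) → 22.9970
  f10: (p3, p4, p1) → 29.0697
  f11: (p3, p9, p1) → 14.9307
  f12: (p3, p9, p4) → 33.7649
Σ area = 614.076

Check V−E+F: 8 − 18 + 12 = 2.

facets=12 area=614.076


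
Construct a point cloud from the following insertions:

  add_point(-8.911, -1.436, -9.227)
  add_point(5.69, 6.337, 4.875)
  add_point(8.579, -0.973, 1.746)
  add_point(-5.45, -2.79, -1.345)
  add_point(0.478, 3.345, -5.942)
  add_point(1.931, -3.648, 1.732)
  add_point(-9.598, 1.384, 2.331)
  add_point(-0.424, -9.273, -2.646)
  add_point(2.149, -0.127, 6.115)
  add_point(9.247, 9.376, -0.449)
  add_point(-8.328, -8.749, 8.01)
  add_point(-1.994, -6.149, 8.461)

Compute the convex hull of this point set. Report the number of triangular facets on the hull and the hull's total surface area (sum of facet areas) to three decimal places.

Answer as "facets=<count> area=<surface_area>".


facets=14 area=858.790

Points on the hull: [0, 1, 2, 4, 6, 7, 9, 10, 11] (9 of 12).

Per-facet area ½‖(b−a)×(c−a)‖:
  f1: (p0, p9, p6) → 122.5696
  f2: (p4, p0, p9) → 13.9290
  f3: (p4, p0, p7) → 66.0580
  f4: (p1, p9, p6) → 50.4345
  f5: (p2, p11, p7) → 69.4205
  f6: (p2, p4, p9) → 56.9161
  f7: (p2, p4, p7) → 69.3597
  f8: (p2, p1, p9) → 29.8874
  f9: (p2, p1, p11) → 56.9158
  f10: (p10, p0, p6) → 67.2324
  f11: (p10, p1, p6) → 94.7097
  f12: (p10, p1, p11) → 33.1766
  f13: (p10, p0, p7) → 88.2622
  f14: (p10, p11, p7) → 39.9181
Σ area = 858.790

Euler characteristic 9−21+14 = 2 ✓


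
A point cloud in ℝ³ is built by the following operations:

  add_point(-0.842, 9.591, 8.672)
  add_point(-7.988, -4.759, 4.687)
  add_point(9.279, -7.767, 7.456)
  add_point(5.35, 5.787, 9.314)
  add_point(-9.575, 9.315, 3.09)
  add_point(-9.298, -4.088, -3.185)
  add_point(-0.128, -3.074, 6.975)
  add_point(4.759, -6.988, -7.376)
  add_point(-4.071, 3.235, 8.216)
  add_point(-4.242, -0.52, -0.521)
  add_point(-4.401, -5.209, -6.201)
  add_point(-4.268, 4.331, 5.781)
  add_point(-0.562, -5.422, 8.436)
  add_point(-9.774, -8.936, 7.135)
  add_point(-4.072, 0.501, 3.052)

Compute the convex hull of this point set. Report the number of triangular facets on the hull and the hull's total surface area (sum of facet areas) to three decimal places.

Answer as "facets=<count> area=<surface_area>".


facets=16 area=1045.386

Hull vertices (10/15): indices [0, 2, 3, 4, 5, 7, 8, 10, 12, 13].

Area of each hull facet:
  f1: (p7, p2, p13) → 141.2054
  f2: (p4, p7, p0) → 120.9946
  f3: (p12, p2, p13) → 30.1385
  f4: (p5, p4, p13) → 84.4584
  f5: (p8, p12, p13) → 46.4484
  f6: (p8, p4, p13) → 62.5164
  f7: (p8, p4, p0) → 33.2788
  f8: (p3, p12, p2) → 62.6629
  f9: (p3, p7, p2) → 110.4889
  f10: (p3, p7, p0) → 74.7651
  f11: (p3, p8, p0) → 25.9856
  f12: (p3, p8, p12) → 45.5440
  f13: (p10, p4, p7) → 73.4517
  f14: (p10, p5, p4) → 39.6095
  f15: (p10, p7, p13) → 63.4809
  f16: (p10, p5, p13) → 30.3567
Σ area = 1045.386

Euler characteristic 10−24+16 = 2 ✓


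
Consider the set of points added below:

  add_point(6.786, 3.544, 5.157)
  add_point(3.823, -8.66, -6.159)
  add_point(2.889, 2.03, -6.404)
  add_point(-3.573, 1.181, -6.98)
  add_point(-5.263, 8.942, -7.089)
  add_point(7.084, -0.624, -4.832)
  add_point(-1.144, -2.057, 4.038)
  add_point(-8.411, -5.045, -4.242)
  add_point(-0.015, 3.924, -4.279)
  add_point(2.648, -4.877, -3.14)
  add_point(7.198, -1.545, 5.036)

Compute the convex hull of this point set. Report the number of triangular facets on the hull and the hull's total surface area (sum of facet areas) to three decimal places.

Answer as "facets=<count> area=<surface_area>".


Points on the hull: [0, 1, 2, 3, 4, 5, 6, 7, 10] (9 of 11).

Area of each hull facet:
  f1: (p5, p1, p10) → 43.3730
  f2: (p6, p4, p7) → 80.8532
  f3: (p6, p1, p7) → 66.7279
  f4: (p6, p1, p10) → 53.4468
  f5: (p3, p4, p7) → 26.2699
  f6: (p3, p1, p7) → 49.5865
  f7: (p2, p5, p4) → 7.6627
  f8: (p2, p5, p1) → 22.6716
  f9: (p2, p3, p4) → 25.8942
  f10: (p2, p3, p1) → 35.0844
  f11: (p0, p6, p10) → 21.4904
  f12: (p0, p6, p4) → 78.6253
  f13: (p0, p5, p10) → 25.2476
  f14: (p0, p5, p4) → 84.7906
Σ area = 621.724

Euler: V−E+F = 9−21+14 = 2.

facets=14 area=621.724


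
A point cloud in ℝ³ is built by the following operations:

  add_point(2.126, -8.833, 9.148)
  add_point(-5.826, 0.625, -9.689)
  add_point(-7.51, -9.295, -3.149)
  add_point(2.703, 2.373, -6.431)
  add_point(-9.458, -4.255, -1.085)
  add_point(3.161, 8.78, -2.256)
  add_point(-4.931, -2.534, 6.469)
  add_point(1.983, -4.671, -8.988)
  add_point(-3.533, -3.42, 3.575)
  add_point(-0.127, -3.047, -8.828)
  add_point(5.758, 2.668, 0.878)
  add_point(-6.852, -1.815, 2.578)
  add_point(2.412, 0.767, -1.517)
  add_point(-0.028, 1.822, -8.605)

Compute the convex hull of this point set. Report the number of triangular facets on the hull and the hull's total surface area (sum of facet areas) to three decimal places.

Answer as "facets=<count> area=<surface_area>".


Points on the hull: [0, 1, 2, 3, 4, 5, 6, 7, 10, 11, 13] (11 of 14).

Area of each hull facet:
  f1: (p1, p2, p4) → 30.4744
  f2: (p6, p2, p4) → 24.7753
  f3: (p6, p2, p0) → 59.1617
  f4: (p7, p1, p2) → 52.3418
  f5: (p7, p0, p10) → 93.6877
  f6: (p7, p2, p0) → 93.6616
  f7: (p5, p0, p10) → 31.6269
  f8: (p5, p6, p0) → 78.5026
  f9: (p13, p7, p1) → 20.4142
  f10: (p13, p5, p1) → 24.7317
  f11: (p11, p6, p4) → 7.0668
  f12: (p11, p5, p6) → 33.5853
  f13: (p11, p1, p4) → 26.4671
  f14: (p11, p5, p1) → 83.7291
  f15: (p3, p13, p7) → 12.0173
  f16: (p3, p13, p5) → 11.6287
  f17: (p3, p7, p10) → 27.5411
  f18: (p3, p5, p10) → 25.2262
Σ area = 736.639

Check V−E+F: 11 − 27 + 18 = 2.

facets=18 area=736.639


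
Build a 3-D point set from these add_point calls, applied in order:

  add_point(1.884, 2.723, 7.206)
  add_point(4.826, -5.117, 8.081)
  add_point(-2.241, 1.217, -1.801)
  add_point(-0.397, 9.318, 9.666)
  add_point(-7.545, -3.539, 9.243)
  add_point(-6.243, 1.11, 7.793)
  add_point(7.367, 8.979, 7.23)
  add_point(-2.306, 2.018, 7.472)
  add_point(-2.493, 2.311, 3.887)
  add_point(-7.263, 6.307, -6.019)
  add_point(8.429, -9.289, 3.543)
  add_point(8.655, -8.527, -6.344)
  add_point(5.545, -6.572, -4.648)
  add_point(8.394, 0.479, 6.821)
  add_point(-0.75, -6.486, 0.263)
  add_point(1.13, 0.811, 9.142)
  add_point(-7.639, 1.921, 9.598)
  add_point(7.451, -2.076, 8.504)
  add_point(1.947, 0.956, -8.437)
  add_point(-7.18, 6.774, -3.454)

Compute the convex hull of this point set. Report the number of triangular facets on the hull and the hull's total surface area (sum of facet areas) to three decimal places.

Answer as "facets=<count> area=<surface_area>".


Hull vertices (14/20): indices [1, 3, 4, 6, 9, 10, 11, 13, 14, 15, 16, 17, 18, 19].

Area of each hull facet:
  f1: (p15, p3, p16) → 36.5408
  f2: (p15, p17, p3) → 24.7872
  f3: (p6, p18, p11) → 108.6327
  f4: (p6, p17, p3) → 45.3119
  f5: (p19, p3, p16) → 69.5223
  f6: (p9, p18, p11) → 35.6065
  f7: (p9, p14, p11) → 88.5404
  f8: (p9, p6, p18) → 99.3898
  f9: (p9, p19, p16) → 9.3407
  f10: (p9, p6, p3) → 70.4417
  f11: (p9, p19, p3) → 8.2900
  f12: (p10, p14, p11) → 47.6054
  f13: (p13, p6, p17) → 9.3627
  f14: (p13, p10, p17) → 13.3367
  f15: (p13, p6, p11) → 54.6368
  f16: (p13, p10, p11) → 49.5500
  f17: (p1, p10, p17) → 14.1894
  f18: (p4, p10, p14) → 55.3239
  f19: (p4, p1, p10) → 34.6903
  f20: (p4, p9, p16) → 43.4355
  f21: (p4, p9, p14) → 90.3022
  f22: (p4, p1, p17) → 21.3362
  f23: (p4, p15, p16) → 23.9594
  f24: (p4, p15, p17) → 26.4289
Σ area = 1080.561

Euler characteristic 14−36+24 = 2 ✓

facets=24 area=1080.561


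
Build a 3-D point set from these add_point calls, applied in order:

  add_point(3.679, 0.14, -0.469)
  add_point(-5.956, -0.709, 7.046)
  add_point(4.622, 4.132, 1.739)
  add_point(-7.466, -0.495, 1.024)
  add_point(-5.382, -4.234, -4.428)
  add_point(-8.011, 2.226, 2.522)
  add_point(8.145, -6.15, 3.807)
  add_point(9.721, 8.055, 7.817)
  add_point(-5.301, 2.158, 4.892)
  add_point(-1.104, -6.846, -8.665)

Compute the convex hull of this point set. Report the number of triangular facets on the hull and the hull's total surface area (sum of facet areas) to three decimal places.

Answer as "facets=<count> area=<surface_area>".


facets=14 area=616.104

Points on the hull: [1, 2, 3, 4, 5, 6, 7, 8, 9] (9 of 10).

Triangle areas on the boundary:
  f1: (p6, p9, p7) → 109.1837
  f2: (p2, p7, p5) → 45.6257
  f3: (p2, p9, p5) → 94.3491
  f4: (p2, p9, p7) → 23.0621
  f5: (p1, p6, p7) → 109.5635
  f6: (p1, p6, p9) → 112.1213
  f7: (p8, p7, p5) → 17.7196
  f8: (p8, p1, p5) → 6.3219
  f9: (p8, p1, p7) → 28.0911
  f10: (p4, p9, p5) → 14.6800
  f11: (p4, p1, p9) → 25.4315
  f12: (p3, p1, p5) → 9.0247
  f13: (p3, p4, p5) → 4.9620
  f14: (p3, p4, p1) → 15.9674
Σ area = 616.104

Euler characteristic 9−21+14 = 2 ✓


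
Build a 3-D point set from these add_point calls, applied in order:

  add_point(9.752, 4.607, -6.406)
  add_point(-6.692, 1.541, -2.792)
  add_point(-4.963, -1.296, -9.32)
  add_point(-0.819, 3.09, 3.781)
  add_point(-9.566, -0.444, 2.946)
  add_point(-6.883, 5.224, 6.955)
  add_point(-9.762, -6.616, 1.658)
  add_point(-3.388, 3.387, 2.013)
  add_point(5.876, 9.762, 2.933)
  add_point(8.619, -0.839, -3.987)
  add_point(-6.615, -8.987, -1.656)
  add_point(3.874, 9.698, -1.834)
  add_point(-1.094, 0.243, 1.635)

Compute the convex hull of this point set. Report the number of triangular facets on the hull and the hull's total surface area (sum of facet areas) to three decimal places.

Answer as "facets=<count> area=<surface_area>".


facets=18 area=782.815

11 of the 13 inputs are extreme points: [0, 1, 2, 3, 4, 5, 6, 8, 9, 10, 11].

Per-facet area ½‖(b−a)×(c−a)‖:
  f1: (p11, p2, p0) → 69.4384
  f2: (p9, p2, p0) → 44.2064
  f3: (p4, p5, p6) → 11.7266
  f4: (p4, p2, p6) → 40.1636
  f5: (p3, p5, p6) → 46.0099
  f6: (p10, p2, p6) → 27.5885
  f7: (p10, p9, p2) → 79.8177
  f8: (p10, p3, p6) → 34.3987
  f9: (p10, p3, p9) → 91.1486
  f10: (p1, p4, p5) → 24.9170
  f11: (p1, p4, p2) → 16.3338
  f12: (p1, p11, p5) → 67.1839
  f13: (p1, p11, p2) → 48.6958
  f14: (p8, p3, p9) → 56.8967
  f15: (p8, p11, p0) → 22.7400
  f16: (p8, p9, p0) → 34.4181
  f17: (p8, p11, p5) → 36.3703
  f18: (p8, p3, p5) → 30.7611
Σ area = 782.815

Euler: V−E+F = 11−27+18 = 2.


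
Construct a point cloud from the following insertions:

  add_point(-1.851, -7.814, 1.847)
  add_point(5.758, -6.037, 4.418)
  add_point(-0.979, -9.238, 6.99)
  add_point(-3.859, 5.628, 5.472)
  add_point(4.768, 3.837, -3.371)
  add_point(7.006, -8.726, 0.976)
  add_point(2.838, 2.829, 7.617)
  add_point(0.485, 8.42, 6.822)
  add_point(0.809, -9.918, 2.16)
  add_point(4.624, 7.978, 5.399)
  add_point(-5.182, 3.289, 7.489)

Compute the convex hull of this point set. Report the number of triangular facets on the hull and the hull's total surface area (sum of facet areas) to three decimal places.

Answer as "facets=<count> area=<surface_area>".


facets=18 area=537.696

Points on the hull: [0, 1, 2, 3, 4, 5, 6, 7, 8, 9, 10] (11 of 11).

Triangle areas on the boundary:
  f1: (p2, p0, p10) → 34.4727
  f2: (p3, p7, p10) → 7.5883
  f3: (p3, p4, p7) → 31.6921
  f4: (p3, p0, p10) → 21.0516
  f5: (p3, p0, p4) → 79.7455
  f6: (p9, p4, p5) → 64.9914
  f7: (p9, p4, p7) → 19.9902
  f8: (p8, p4, p5) → 43.1653
  f9: (p8, p0, p4) → 24.1135
  f10: (p8, p2, p5) → 14.6371
  f11: (p8, p2, p0) → 8.5326
  f12: (p1, p2, p5) → 17.3901
  f13: (p1, p9, p5) → 23.9544
  f14: (p6, p9, p7) → 12.2632
  f15: (p6, p7, p10) → 22.0892
  f16: (p6, p2, p10) → 49.3274
  f17: (p6, p1, p2) → 38.9252
  f18: (p6, p1, p9) → 23.7664
Σ area = 537.696

Euler characteristic 11−27+18 = 2 ✓


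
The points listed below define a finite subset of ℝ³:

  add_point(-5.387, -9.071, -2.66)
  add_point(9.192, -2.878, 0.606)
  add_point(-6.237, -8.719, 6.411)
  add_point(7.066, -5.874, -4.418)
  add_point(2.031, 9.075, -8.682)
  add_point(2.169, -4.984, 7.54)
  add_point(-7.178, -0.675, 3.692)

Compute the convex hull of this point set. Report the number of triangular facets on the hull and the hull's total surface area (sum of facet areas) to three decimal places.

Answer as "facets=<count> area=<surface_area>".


facets=10 area=659.170

Extreme-point indices: [0, 1, 2, 3, 4, 5, 6] — 7 of 7 on the boundary.

Per-facet area ½‖(b−a)×(c−a)‖:
  f1: (p0, p4, p6) → 97.2127
  f2: (p2, p0, p6) → 37.4993
  f3: (p5, p4, p6) → 100.2400
  f4: (p5, p4, p1) → 82.1801
  f5: (p5, p2, p6) → 38.4215
  f6: (p3, p4, p1) → 50.4543
  f7: (p3, p0, p4) → 105.9549
  f8: (p3, p2, p0) → 57.7766
  f9: (p3, p5, p1) → 30.6594
  f10: (p3, p5, p2) → 58.7714
Σ area = 659.170

Euler: V−E+F = 7−15+10 = 2.


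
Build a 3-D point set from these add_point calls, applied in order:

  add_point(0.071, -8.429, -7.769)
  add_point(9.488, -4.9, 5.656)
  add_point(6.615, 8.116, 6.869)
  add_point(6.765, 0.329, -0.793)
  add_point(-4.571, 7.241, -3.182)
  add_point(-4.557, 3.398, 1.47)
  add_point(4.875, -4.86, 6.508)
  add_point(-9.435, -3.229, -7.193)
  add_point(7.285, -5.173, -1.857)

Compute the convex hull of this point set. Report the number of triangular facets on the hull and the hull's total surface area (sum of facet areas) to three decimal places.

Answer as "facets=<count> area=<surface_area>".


facets=14 area=723.056

Points on the hull: [0, 1, 2, 3, 4, 5, 6, 7, 8] (9 of 9).

Triangle areas on the boundary:
  f1: (p4, p0, p7) → 66.0971
  f2: (p6, p2, p1) → 30.5089
  f3: (p6, p0, p7) → 83.4545
  f4: (p6, p0, p1) → 35.9754
  f5: (p8, p0, p1) → 23.6879
  f6: (p5, p4, p2) → 39.8913
  f7: (p5, p6, p2) → 76.4917
  f8: (p5, p4, p7) → 35.2698
  f9: (p5, p6, p7) → 78.8023
  f10: (p3, p4, p0) → 86.5235
  f11: (p3, p8, p0) → 25.8502
  f12: (p3, p4, p2) → 71.3055
  f13: (p3, p2, p1) → 47.5515
  f14: (p3, p8, p1) → 21.6462
Σ area = 723.056

Check V−E+F: 9 − 21 + 14 = 2.


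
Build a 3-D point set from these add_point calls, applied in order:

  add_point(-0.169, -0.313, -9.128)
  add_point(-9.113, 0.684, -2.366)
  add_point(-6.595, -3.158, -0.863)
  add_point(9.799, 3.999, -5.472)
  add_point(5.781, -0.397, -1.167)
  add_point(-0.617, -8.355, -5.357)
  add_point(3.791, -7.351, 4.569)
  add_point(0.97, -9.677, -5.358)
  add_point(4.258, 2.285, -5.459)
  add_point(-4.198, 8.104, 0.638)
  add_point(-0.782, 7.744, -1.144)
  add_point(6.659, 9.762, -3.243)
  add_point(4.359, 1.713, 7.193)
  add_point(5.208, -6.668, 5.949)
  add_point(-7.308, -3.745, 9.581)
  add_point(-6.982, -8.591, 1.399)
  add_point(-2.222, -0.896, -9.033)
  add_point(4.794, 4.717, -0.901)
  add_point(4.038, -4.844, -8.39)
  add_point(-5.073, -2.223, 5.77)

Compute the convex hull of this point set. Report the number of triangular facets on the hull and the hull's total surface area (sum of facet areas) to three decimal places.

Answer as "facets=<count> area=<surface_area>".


Extreme-point indices: [0, 1, 3, 5, 6, 7, 9, 11, 12, 13, 14, 15, 16, 18] — 14 of 20 on the boundary.

Area of each hull facet:
  f1: (p9, p14, p1) → 60.1478
  f2: (p9, p16, p1) → 45.6287
  f3: (p15, p14, p1) → 48.1215
  f4: (p15, p16, p1) → 49.6814
  f5: (p15, p13, p14) → 58.8426
  f6: (p18, p16, p7) → 24.0445
  f7: (p18, p13, p3) → 77.7218
  f8: (p18, p13, p7) → 40.1659
  f9: (p11, p9, p16) → 74.6141
  f10: (p5, p16, p7) → 6.1671
  f11: (p5, p15, p7) → 8.2438
  f12: (p5, p15, p16) → 38.4557
  f13: (p6, p13, p7) → 5.4342
  f14: (p6, p15, p7) → 50.2329
  f15: (p6, p15, p13) → 5.8994
  f16: (p0, p18, p3) → 33.3989
  f17: (p0, p18, p16) → 5.9549
  f18: (p0, p11, p3) → 39.7045
  f19: (p0, p11, p16) → 10.7275
  f20: (p12, p9, p14) → 78.2921
  f21: (p12, p11, p9) → 67.2189
  f22: (p12, p13, p14) → 53.2991
  f23: (p12, p13, p3) → 59.4852
  f24: (p12, p11, p3) → 45.6773
Σ area = 987.160

Check V−E+F: 14 − 36 + 24 = 2.

facets=24 area=987.160


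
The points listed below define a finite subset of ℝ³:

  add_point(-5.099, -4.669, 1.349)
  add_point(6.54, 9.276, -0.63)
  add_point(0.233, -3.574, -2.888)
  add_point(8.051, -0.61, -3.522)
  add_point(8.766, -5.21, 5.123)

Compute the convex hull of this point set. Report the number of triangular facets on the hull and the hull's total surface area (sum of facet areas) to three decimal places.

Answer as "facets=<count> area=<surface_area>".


Points on the hull: [0, 1, 2, 3, 4] (5 of 5).

Per-facet area ½‖(b−a)×(c−a)‖:
  f1: (p1, p4, p0) → 109.0973
  f2: (p3, p1, p4) → 49.9600
  f3: (p2, p4, p0) → 40.4664
  f4: (p2, p3, p4) → 40.6057
  f5: (p2, p1, p0) → 46.2006
  f6: (p2, p3, p1) → 42.9386
Σ area = 329.269

Euler characteristic 5−9+6 = 2 ✓

facets=6 area=329.269


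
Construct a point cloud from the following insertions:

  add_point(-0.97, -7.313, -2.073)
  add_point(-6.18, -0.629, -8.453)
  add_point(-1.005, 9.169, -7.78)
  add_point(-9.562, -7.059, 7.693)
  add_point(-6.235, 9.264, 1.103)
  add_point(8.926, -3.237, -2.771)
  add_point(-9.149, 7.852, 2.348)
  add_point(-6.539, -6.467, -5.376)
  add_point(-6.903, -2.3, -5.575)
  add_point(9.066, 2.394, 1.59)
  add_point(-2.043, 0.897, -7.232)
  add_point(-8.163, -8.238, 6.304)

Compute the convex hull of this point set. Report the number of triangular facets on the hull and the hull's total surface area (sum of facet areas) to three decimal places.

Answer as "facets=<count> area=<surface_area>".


facets=20 area=874.164

Extreme-point indices: [0, 1, 2, 3, 4, 5, 6, 7, 8, 9, 10, 11] — 12 of 12 on the boundary.

Triangle areas on the boundary:
  f1: (p2, p4, p9) → 77.6068
  f2: (p6, p9, p3) → 146.6752
  f3: (p6, p4, p9) → 23.5235
  f4: (p6, p2, p4) → 12.1896
  f5: (p6, p2, p1) → 68.3772
  f6: (p5, p2, p9) → 54.5769
  f7: (p7, p5, p1) → 52.2731
  f8: (p10, p2, p1) → 17.3009
  f9: (p10, p5, p1) → 18.1065
  f10: (p10, p5, p2) → 50.8502
  f11: (p8, p7, p3) → 28.0436
  f12: (p8, p7, p1) → 6.1337
  f13: (p8, p6, p3) → 88.3442
  f14: (p8, p6, p1) → 21.9441
  f15: (p0, p7, p5) → 24.8433
  f16: (p11, p0, p5) → 43.5712
  f17: (p11, p9, p3) → 22.0897
  f18: (p11, p5, p9) → 71.0397
  f19: (p11, p7, p3) → 10.9670
  f20: (p11, p0, p7) → 35.7074
Σ area = 874.164

Euler: V−E+F = 12−30+20 = 2.


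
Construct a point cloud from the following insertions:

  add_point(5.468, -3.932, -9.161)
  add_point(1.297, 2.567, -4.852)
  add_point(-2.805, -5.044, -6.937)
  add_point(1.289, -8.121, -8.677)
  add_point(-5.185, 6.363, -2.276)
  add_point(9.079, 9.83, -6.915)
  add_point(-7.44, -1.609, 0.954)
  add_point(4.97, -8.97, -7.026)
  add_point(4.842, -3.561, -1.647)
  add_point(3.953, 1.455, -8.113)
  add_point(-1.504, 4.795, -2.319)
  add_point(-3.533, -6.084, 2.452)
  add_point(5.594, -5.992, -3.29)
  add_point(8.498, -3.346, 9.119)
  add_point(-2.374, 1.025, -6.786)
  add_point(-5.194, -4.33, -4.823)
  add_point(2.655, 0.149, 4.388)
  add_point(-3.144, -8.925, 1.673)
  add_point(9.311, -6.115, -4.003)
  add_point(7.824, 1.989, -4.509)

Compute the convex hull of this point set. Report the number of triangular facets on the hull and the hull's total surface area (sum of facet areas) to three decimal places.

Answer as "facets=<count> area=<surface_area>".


Points on the hull: [0, 2, 3, 4, 5, 6, 7, 9, 11, 13, 14, 15, 17, 18] (14 of 20).

Per-facet area ½‖(b−a)×(c−a)‖:
  f1: (p13, p5, p18) → 108.8550
  f2: (p4, p13, p6) → 79.9644
  f3: (p4, p13, p5) → 146.3575
  f4: (p0, p5, p18) → 48.8666
  f5: (p11, p13, p6) → 36.6776
  f6: (p17, p11, p13) → 20.4200
  f7: (p17, p11, p6) → 6.3379
  f8: (p15, p4, p6) → 30.0793
  f9: (p15, p17, p6) → 25.8683
  f10: (p15, p17, p3) → 34.5634
  f11: (p14, p4, p5) → 53.9430
  f12: (p14, p0, p3) → 27.6555
  f13: (p14, p15, p4) → 23.2240
  f14: (p7, p0, p18) → 15.7239
  f15: (p7, p0, p3) → 10.9253
  f16: (p7, p17, p3) → 23.2571
  f17: (p7, p13, p18) → 33.8483
  f18: (p7, p17, p13) → 87.4123
  f19: (p9, p0, p5) → 20.5018
  f20: (p9, p14, p5) → 27.0237
  f21: (p9, p14, p0) → 17.9277
  f22: (p2, p15, p3) → 4.1088
  f23: (p2, p14, p3) → 14.0428
  f24: (p2, p14, p15) → 9.7814
Σ area = 907.366

Euler: V−E+F = 14−36+24 = 2.

facets=24 area=907.366


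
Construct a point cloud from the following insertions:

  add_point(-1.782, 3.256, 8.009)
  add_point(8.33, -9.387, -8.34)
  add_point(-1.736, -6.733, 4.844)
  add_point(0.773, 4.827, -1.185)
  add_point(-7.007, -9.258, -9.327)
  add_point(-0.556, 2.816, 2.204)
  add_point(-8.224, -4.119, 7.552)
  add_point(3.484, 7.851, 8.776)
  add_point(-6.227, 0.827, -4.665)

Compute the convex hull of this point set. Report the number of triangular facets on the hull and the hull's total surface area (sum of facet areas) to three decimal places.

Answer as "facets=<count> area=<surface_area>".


facets=12 area=818.412

Hull vertices (8/9): indices [0, 1, 2, 3, 4, 6, 7, 8].

Triangle areas on the boundary:
  f1: (p8, p4, p6) → 74.1855
  f2: (p8, p4, p1) → 85.2487
  f3: (p2, p7, p6) → 59.4704
  f4: (p2, p7, p1) → 132.8785
  f5: (p2, p4, p6) → 57.2357
  f6: (p2, p4, p1) → 107.9051
  f7: (p0, p7, p6) → 5.1082
  f8: (p0, p8, p6) → 61.5682
  f9: (p0, p8, p7) → 42.5654
  f10: (p3, p7, p1) → 82.3391
  f11: (p3, p8, p1) → 75.9897
  f12: (p3, p8, p7) → 33.9171
Σ area = 818.412

Euler: V−E+F = 8−18+12 = 2.


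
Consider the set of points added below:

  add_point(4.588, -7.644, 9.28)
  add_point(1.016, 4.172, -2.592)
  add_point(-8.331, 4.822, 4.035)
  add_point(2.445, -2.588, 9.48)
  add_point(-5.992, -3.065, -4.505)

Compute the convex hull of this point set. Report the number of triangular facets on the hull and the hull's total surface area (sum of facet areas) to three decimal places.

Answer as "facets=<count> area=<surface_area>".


Hull vertices (5/5): indices [0, 1, 2, 3, 4].

Triangle areas on the boundary:
  f1: (p4, p0, p2) → 102.6802
  f2: (p3, p0, p2) → 25.1150
  f3: (p1, p4, p2) → 53.6949
  f4: (p1, p3, p2) → 73.4956
  f5: (p1, p4, p0) → 85.7541
  f6: (p1, p3, p0) → 34.0189
Σ area = 374.759

Euler: V−E+F = 5−9+6 = 2.

facets=6 area=374.759


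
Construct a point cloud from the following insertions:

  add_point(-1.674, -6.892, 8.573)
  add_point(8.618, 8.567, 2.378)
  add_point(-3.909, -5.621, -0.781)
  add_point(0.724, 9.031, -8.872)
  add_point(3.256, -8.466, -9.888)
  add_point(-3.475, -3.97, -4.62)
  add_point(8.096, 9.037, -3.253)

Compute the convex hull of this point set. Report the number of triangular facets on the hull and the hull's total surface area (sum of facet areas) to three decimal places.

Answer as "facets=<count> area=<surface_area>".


Hull vertices (7/7): indices [0, 1, 2, 3, 4, 5, 6].

Per-facet area ½‖(b−a)×(c−a)‖:
  f1: (p0, p4, p2) → 47.6977
  f2: (p0, p4, p1) → 173.9789
  f3: (p3, p0, p2) → 73.0344
  f4: (p3, p0, p1) → 134.5893
  f5: (p5, p4, p2) → 18.7033
  f6: (p5, p3, p2) → 22.6111
  f7: (p5, p3, p4) → 68.9848
  f8: (p6, p4, p1) → 52.5228
  f9: (p6, p3, p1) → 19.4132
  f10: (p6, p3, p4) → 81.8202
Σ area = 693.356

Euler: V−E+F = 7−15+10 = 2.

facets=10 area=693.356


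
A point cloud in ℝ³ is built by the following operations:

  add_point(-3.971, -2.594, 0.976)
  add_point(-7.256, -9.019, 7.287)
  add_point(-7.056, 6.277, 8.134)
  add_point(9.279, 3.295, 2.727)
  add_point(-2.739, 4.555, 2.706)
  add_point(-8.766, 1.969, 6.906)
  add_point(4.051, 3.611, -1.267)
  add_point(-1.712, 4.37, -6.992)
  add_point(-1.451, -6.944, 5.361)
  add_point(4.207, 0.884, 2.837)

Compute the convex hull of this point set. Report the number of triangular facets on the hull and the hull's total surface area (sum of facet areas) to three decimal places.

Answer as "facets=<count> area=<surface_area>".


facets=8 area=553.949

Points on the hull: [1, 2, 3, 5, 7, 8] (6 of 10).

Triangle areas on the boundary:
  f1: (p7, p1, p5) → 86.8698
  f2: (p2, p1, p5) → 14.7506
  f3: (p2, p1, p3) → 131.7002
  f4: (p2, p7, p5) → 37.7122
  f5: (p2, p7, p3) → 110.7342
  f6: (p8, p1, p3) → 20.0867
  f7: (p8, p7, p3) → 103.0687
  f8: (p8, p7, p1) → 49.0263
Σ area = 553.949

Euler: V−E+F = 6−12+8 = 2.


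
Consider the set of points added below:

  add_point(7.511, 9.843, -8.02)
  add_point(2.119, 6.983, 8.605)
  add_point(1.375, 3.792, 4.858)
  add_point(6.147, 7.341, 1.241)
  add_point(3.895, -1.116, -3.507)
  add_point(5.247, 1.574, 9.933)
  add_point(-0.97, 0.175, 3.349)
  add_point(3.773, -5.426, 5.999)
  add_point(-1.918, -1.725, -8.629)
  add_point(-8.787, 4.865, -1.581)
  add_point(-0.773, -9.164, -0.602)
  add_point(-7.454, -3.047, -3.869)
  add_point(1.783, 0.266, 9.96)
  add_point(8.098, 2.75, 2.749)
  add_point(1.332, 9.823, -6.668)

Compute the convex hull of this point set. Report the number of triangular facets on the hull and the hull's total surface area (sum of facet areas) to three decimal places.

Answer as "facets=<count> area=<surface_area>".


13 of the 15 inputs are extreme points: [0, 1, 3, 4, 5, 7, 8, 9, 10, 11, 12, 13, 14].

Area of each hull facet:
  f1: (p4, p0, p13) → 50.3887
  f2: (p4, p8, p10) → 36.8894
  f3: (p4, p8, p0) → 48.0949
  f4: (p7, p12, p10) → 25.4855
  f5: (p7, p4, p13) → 38.8219
  f6: (p7, p4, p10) → 39.9934
  f7: (p14, p8, p9) → 63.5604
  f8: (p14, p8, p0) → 37.4162
  f9: (p1, p14, p0) → 48.5515
  f10: (p1, p12, p9) → 51.6624
  f11: (p1, p14, p9) → 86.5427
  f12: (p11, p8, p9) → 30.7054
  f13: (p11, p8, p10) → 35.0951
  f14: (p11, p12, p9) → 66.9742
  f15: (p11, p12, p10) → 69.2071
  f16: (p5, p7, p13) → 30.9158
  f17: (p5, p7, p12) → 13.3551
  f18: (p5, p1, p12) → 11.6791
  f19: (p3, p0, p13) → 22.5295
  f20: (p3, p1, p0) → 16.3041
  f21: (p3, p5, p13) → 19.6600
  f22: (p3, p5, p1) → 26.8296
Σ area = 870.662

Euler characteristic 13−33+22 = 2 ✓

facets=22 area=870.662


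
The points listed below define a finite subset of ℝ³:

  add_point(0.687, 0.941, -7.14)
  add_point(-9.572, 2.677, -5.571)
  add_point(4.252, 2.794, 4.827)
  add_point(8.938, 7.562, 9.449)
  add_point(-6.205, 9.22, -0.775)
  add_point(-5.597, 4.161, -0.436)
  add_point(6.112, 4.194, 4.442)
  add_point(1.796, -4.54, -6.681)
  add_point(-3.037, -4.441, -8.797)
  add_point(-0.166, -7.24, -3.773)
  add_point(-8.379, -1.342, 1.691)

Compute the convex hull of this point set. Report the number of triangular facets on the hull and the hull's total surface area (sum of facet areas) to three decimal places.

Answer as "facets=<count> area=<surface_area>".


facets=12 area=652.233

Points on the hull: [0, 1, 3, 4, 7, 8, 9, 10] (8 of 11).

Area of each hull facet:
  f1: (p10, p9, p3) → 118.1063
  f2: (p10, p8, p1) → 42.2154
  f3: (p10, p8, p9) → 36.3942
  f4: (p0, p8, p1) → 33.0039
  f5: (p4, p0, p1) → 45.5438
  f6: (p4, p0, p3) → 111.6736
  f7: (p4, p10, p1) → 36.2872
  f8: (p4, p10, p3) → 101.3535
  f9: (p7, p8, p9) → 11.5788
  f10: (p7, p0, p8) → 14.3994
  f11: (p7, p9, p3) → 47.3495
  f12: (p7, p0, p3) → 54.3272
Σ area = 652.233

Check V−E+F: 8 − 18 + 12 = 2.
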